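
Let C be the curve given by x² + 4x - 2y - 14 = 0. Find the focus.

Only x is squared. Complete the square in x: (x + 2)² = 2(y + 9).
Vertex (-2, -9); 4p = 2 so p = 1/2. Opens up.
Focus is p units from the vertex along the axis: (h, k + p).

(-2, -17/2)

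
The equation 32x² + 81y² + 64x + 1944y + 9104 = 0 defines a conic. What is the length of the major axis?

18

32(x² + 2x) + 81(y² + 24y) = -9104
32(x + 1)² + 81(y + 12)² = -9104 + 32 + 11664 = 2592
Divide by 2592: (x + 1)²/81 + (y + 12)²/32 = 1
Ellipse, center (-1, -12), major axis horizontal; a² = 81, b² = 32.
a² = 81 so a = 9; the major axis has length 2a = 18.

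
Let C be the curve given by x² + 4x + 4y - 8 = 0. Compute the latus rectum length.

Only x is squared. Complete the square in x: (x + 2)² = -4(y - 3).
Vertex (-2, 3); 4p = -4 so p = -1. Opens down.
Latus rectum length = |4p| = 4.

4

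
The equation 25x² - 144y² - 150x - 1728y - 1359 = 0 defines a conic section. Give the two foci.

(3, -19) and (3, 7)

Group the x- and y-terms: 25(x² - 6x) -144(y² + 12y) = 1359
25(x - 3)² -144(y + 6)² = 1359 + 225 - 5184 = -3600
Dividing both sides by -3600: (y + 6)²/25 - (x - 3)²/144 = 1
Hyperbola, center (3, -6), transverse axis vertical; a² = 25, b² = 144.
c² = a² + b² = 25 + 144 = 169, so c = 13.
Foci lie on the vertical axis through the center: (h, k ± c).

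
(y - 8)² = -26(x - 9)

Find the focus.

(5/2, 8)

Vertex (9, 8); 4p = -26 so p = -13/2. Opens left.
Focus is p units from the vertex along the axis: (h + p, k).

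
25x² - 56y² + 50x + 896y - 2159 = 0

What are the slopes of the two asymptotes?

5√14/28 and -5√14/28

25(x² + 2x) -56(y² - 16y) = 2159
25(x + 1)² -56(y - 8)² = 2159 + 25 - 3584 = -1400
Divide through by -1400 to get (y - 8)²/25 - (x + 1)²/56 = 1.
Hyperbola, center (-1, 8), transverse axis vertical; a² = 25, b² = 56.
For a vertical hyperbola the asymptotes have slope ±a/b.
Here that is ±5/2√14 = ±5√14/28.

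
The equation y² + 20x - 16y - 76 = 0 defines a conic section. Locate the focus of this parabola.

Only y is squared. Complete the square in y: (y - 8)² = -20(x - 7).
Vertex (7, 8); 4p = -20 so p = -5. Opens left.
Focus is p units from the vertex along the axis: (h + p, k).

(2, 8)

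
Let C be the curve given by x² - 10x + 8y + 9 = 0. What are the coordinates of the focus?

Only x is squared. Complete the square in x: (x - 5)² = -8(y - 2).
Vertex (5, 2); 4p = -8 so p = -2. Opens down.
Focus is p units from the vertex along the axis: (h, k + p).

(5, 0)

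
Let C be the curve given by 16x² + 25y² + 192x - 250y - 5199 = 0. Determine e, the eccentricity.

e = 3/5

Group the x- and y-terms: 16(x² + 12x) + 25(y² - 10y) = 5199
Complete the square: 16(x + 6)² + 25(y - 5)² = 5199 + 576 + 625 = 6400
Dividing both sides by 6400: (x + 6)²/400 + (y - 5)²/256 = 1
Ellipse, center (-6, 5), major axis horizontal; a² = 400, b² = 256.
c² = a² - b² = 144, so c = 12.
e = c/a = 12/20 = 3/5.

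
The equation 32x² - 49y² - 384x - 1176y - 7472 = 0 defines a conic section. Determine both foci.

(-3, -12) and (15, -12)

Group the x- and y-terms: 32(x² - 12x) -49(y² + 24y) = 7472
Completing the square gives 32(x - 6)² -49(y + 12)² = 7472 + 1152 - 7056 = 1568.
Divide through by 1568 to get (x - 6)²/49 - (y + 12)²/32 = 1.
Hyperbola, center (6, -12), transverse axis horizontal; a² = 49, b² = 32.
c² = a² + b² = 49 + 32 = 81, so c = 9.
Foci lie on the horizontal axis through the center: (h ± c, k).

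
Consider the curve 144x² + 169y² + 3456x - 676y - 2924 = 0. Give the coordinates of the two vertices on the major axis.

(-25, 2) and (1, 2)

Collect terms: 144(x² + 24x) + 169(y² - 4y) = 2924
Complete the square: 144(x + 12)² + 169(y - 2)² = 2924 + 20736 + 676 = 24336
Divide through by 24336 to get (x + 12)²/169 + (y - 2)²/144 = 1.
Ellipse, center (-12, 2), major axis horizontal; a² = 169, b² = 144.
a = 13. Vertices at (h ± a, k).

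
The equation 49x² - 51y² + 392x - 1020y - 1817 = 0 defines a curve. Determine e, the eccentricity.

49(x² + 8x) -51(y² + 20y) = 1817
Complete the square in x and y: 49(x + 4)² -51(y + 10)² = 1817 + 784 - 5100 = -2499
Dividing both sides by -2499: (y + 10)²/49 - (x + 4)²/51 = 1
Hyperbola, center (-4, -10), transverse axis vertical; a² = 49, b² = 51.
c² = a² + b² = 100, so c = 10.
e = c/a = 10/7.

e = 10/7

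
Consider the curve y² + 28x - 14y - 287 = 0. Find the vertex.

(12, 7)

Only y is squared. Complete the square in y: (y - 7)² = -28(x - 12).
Vertex (12, 7); 4p = -28 so p = -7. Opens left.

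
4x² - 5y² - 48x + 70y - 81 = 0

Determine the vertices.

Group: 4(x² - 12x) -5(y² - 14y) = 81
Complete the square in x and y: 4(x - 6)² -5(y - 7)² = 81 + 144 - 245 = -20
Divide through by -20 to get (y - 7)²/4 - (x - 6)²/5 = 1.
Hyperbola, center (6, 7), transverse axis vertical; a² = 4, b² = 5.
a = 2. Vertices at (h, k ± a).

(6, 5) and (6, 9)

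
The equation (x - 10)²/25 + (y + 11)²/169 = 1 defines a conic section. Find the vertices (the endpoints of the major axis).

Center (10, -11). The larger denominator 169 sits under the y-term, so the major axis is vertical; a² = 169, b² = 25.
a = 13. Vertices at (h, k ± a).

(10, -24) and (10, 2)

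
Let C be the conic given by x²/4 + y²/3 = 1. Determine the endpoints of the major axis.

Center (0, 0). The larger denominator 4 sits under the x-term, so the major axis is horizontal; a² = 4, b² = 3.
a = 2. Vertices at (h ± a, k).

(-2, 0) and (2, 0)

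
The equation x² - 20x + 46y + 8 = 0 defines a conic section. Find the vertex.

Only x is squared. Complete the square in x: (x - 10)² = -46(y - 2).
Vertex (10, 2); 4p = -46 so p = -23/2. Opens down.

(10, 2)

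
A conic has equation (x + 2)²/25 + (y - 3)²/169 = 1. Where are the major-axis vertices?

Center (-2, 3). The larger denominator 169 sits under the y-term, so the major axis is vertical; a² = 169, b² = 25.
a = 13. Vertices at (h, k ± a).

(-2, -10) and (-2, 16)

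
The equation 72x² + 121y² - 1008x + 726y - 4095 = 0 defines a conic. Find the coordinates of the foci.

(0, -3) and (14, -3)

Rearranging, 72(x² - 14x) + 121(y² + 6y) = 4095.
Completing the square gives 72(x - 7)² + 121(y + 3)² = 4095 + 3528 + 1089 = 8712.
Dividing both sides by 8712: (x - 7)²/121 + (y + 3)²/72 = 1
Ellipse, center (7, -3), major axis horizontal; a² = 121, b² = 72.
c² = a² - b² = 121 - 72 = 49, so c = 7.
Foci lie on the horizontal axis through the center: (h ± c, k).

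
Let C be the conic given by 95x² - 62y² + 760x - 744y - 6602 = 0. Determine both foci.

(-4 - √157, -6) and (-4 + √157, -6)

95(x² + 8x) -62(y² + 12y) = 6602
Complete the square: 95(x + 4)² -62(y + 6)² = 6602 + 1520 - 2232 = 5890
Dividing both sides by 5890: (x + 4)²/62 - (y + 6)²/95 = 1
Hyperbola, center (-4, -6), transverse axis horizontal; a² = 62, b² = 95.
c² = a² + b² = 62 + 95 = 157, so c = √157.
Foci lie on the horizontal axis through the center: (h ± c, k).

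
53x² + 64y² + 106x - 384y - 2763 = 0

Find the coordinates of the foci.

(-1 - √11, 3) and (-1 + √11, 3)

Group: 53(x² + 2x) + 64(y² - 6y) = 2763
Completing the square gives 53(x + 1)² + 64(y - 3)² = 2763 + 53 + 576 = 3392.
Divide by 3392: (x + 1)²/64 + (y - 3)²/53 = 1
Ellipse, center (-1, 3), major axis horizontal; a² = 64, b² = 53.
c² = a² - b² = 64 - 53 = 11, so c = √11.
Foci lie on the horizontal axis through the center: (h ± c, k).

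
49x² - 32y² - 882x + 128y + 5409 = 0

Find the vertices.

(9, -5) and (9, 9)

Group the x- and y-terms: 49(x² - 18x) -32(y² - 4y) = -5409
Complete the square: 49(x - 9)² -32(y - 2)² = -5409 + 3969 - 128 = -1568
Divide by -1568: (y - 2)²/49 - (x - 9)²/32 = 1
Hyperbola, center (9, 2), transverse axis vertical; a² = 49, b² = 32.
a = 7. Vertices at (h, k ± a).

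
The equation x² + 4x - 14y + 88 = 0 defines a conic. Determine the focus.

(-2, 19/2)

Only x is squared. Complete the square in x: (x + 2)² = 14(y - 6).
Vertex (-2, 6); 4p = 14 so p = 7/2. Opens up.
Focus is p units from the vertex along the axis: (h, k + p).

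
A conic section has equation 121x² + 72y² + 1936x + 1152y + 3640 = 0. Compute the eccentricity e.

e = 7/11

Group the x- and y-terms: 121(x² + 16x) + 72(y² + 16y) = -3640
Complete the square in x and y: 121(x + 8)² + 72(y + 8)² = -3640 + 7744 + 4608 = 8712
Divide by 8712: (x + 8)²/72 + (y + 8)²/121 = 1
Ellipse, center (-8, -8), major axis vertical; a² = 121, b² = 72.
c² = a² - b² = 49, so c = 7.
e = c/a = 7/11.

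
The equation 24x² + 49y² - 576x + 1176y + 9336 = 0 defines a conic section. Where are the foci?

(7, -12) and (17, -12)

Collect terms: 24(x² - 24x) + 49(y² + 24y) = -9336
Completing the square gives 24(x - 12)² + 49(y + 12)² = -9336 + 3456 + 7056 = 1176.
Divide through by 1176 to get (x - 12)²/49 + (y + 12)²/24 = 1.
Ellipse, center (12, -12), major axis horizontal; a² = 49, b² = 24.
c² = a² - b² = 49 - 24 = 25, so c = 5.
Foci lie on the horizontal axis through the center: (h ± c, k).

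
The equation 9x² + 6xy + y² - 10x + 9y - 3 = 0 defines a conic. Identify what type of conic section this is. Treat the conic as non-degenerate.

parabola

A = 9, B = 6, C = 1.
Discriminant B² − 4AC = 6² − 4·9·1 = 0.
B² − 4AC = 0 ⇒ parabola.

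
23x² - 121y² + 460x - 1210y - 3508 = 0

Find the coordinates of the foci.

Group: 23(x² + 20x) -121(y² + 10y) = 3508
23(x + 10)² -121(y + 5)² = 3508 + 2300 - 3025 = 2783
Dividing both sides by 2783: (x + 10)²/121 - (y + 5)²/23 = 1
Hyperbola, center (-10, -5), transverse axis horizontal; a² = 121, b² = 23.
c² = a² + b² = 121 + 23 = 144, so c = 12.
Foci lie on the horizontal axis through the center: (h ± c, k).

(-22, -5) and (2, -5)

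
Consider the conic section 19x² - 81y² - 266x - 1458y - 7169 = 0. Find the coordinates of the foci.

Collect terms: 19(x² - 14x) -81(y² + 18y) = 7169
Completing the square gives 19(x - 7)² -81(y + 9)² = 7169 + 931 - 6561 = 1539.
Divide by 1539: (x - 7)²/81 - (y + 9)²/19 = 1
Hyperbola, center (7, -9), transverse axis horizontal; a² = 81, b² = 19.
c² = a² + b² = 81 + 19 = 100, so c = 10.
Foci lie on the horizontal axis through the center: (h ± c, k).

(-3, -9) and (17, -9)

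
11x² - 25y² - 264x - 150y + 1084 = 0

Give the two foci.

Collect terms: 11(x² - 24x) -25(y² + 6y) = -1084
Completing the square gives 11(x - 12)² -25(y + 3)² = -1084 + 1584 - 225 = 275.
Divide through by 275 to get (x - 12)²/25 - (y + 3)²/11 = 1.
Hyperbola, center (12, -3), transverse axis horizontal; a² = 25, b² = 11.
c² = a² + b² = 25 + 11 = 36, so c = 6.
Foci lie on the horizontal axis through the center: (h ± c, k).

(6, -3) and (18, -3)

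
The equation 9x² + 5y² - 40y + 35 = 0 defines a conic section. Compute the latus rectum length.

Collect terms: 9x² + 5(y² - 8y) = -35
Complete the square in x and y: 9x² + 5(y - 4)² = -35 + 0 + 80 = 45
Dividing both sides by 45: x²/5 + (y - 4)²/9 = 1
Ellipse, center (0, 4), major axis vertical; a² = 9, b² = 5.
Latus rectum length = 2b²/a = 2·5/3 = 10/3.

10/3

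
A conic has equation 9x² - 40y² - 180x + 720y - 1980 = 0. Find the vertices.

9(x² - 20x) -40(y² - 18y) = 1980
Completing the square gives 9(x - 10)² -40(y - 9)² = 1980 + 900 - 3240 = -360.
Dividing both sides by -360: (y - 9)²/9 - (x - 10)²/40 = 1
Hyperbola, center (10, 9), transverse axis vertical; a² = 9, b² = 40.
a = 3. Vertices at (h, k ± a).

(10, 6) and (10, 12)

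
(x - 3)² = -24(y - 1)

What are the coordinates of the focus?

(3, -5)

Vertex (3, 1); 4p = -24 so p = -6. Opens down.
Focus is p units from the vertex along the axis: (h, k + p).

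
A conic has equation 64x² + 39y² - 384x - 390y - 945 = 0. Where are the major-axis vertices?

Collect terms: 64(x² - 6x) + 39(y² - 10y) = 945
Complete the square in x and y: 64(x - 3)² + 39(y - 5)² = 945 + 576 + 975 = 2496
Divide through by 2496 to get (x - 3)²/39 + (y - 5)²/64 = 1.
Ellipse, center (3, 5), major axis vertical; a² = 64, b² = 39.
a = 8. Vertices at (h, k ± a).

(3, -3) and (3, 13)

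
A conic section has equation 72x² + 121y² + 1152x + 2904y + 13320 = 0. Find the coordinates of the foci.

(-15, -12) and (-1, -12)

72(x² + 16x) + 121(y² + 24y) = -13320
Complete the square in x and y: 72(x + 8)² + 121(y + 12)² = -13320 + 4608 + 17424 = 8712
Dividing both sides by 8712: (x + 8)²/121 + (y + 12)²/72 = 1
Ellipse, center (-8, -12), major axis horizontal; a² = 121, b² = 72.
c² = a² - b² = 121 - 72 = 49, so c = 7.
Foci lie on the horizontal axis through the center: (h ± c, k).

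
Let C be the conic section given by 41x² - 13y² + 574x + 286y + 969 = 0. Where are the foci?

(-7, 11 - 3√6) and (-7, 11 + 3√6)

Collect terms: 41(x² + 14x) -13(y² - 22y) = -969
Complete the square: 41(x + 7)² -13(y - 11)² = -969 + 2009 - 1573 = -533
Dividing both sides by -533: (y - 11)²/41 - (x + 7)²/13 = 1
Hyperbola, center (-7, 11), transverse axis vertical; a² = 41, b² = 13.
c² = a² + b² = 41 + 13 = 54, so c = 3√6.
Foci lie on the vertical axis through the center: (h, k ± c).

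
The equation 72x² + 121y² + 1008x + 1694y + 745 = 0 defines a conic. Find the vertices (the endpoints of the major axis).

Group the x- and y-terms: 72(x² + 14x) + 121(y² + 14y) = -745
Complete the square in x and y: 72(x + 7)² + 121(y + 7)² = -745 + 3528 + 5929 = 8712
Divide through by 8712 to get (x + 7)²/121 + (y + 7)²/72 = 1.
Ellipse, center (-7, -7), major axis horizontal; a² = 121, b² = 72.
a = 11. Vertices at (h ± a, k).

(-18, -7) and (4, -7)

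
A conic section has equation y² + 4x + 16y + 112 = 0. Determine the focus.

Only y is squared. Complete the square in y: (y + 8)² = -4(x + 12).
Vertex (-12, -8); 4p = -4 so p = -1. Opens left.
Focus is p units from the vertex along the axis: (h + p, k).

(-13, -8)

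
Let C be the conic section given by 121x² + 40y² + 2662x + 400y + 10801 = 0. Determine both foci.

(-11, -14) and (-11, 4)

Rearranging, 121(x² + 22x) + 40(y² + 10y) = -10801.
Complete the square: 121(x + 11)² + 40(y + 5)² = -10801 + 14641 + 1000 = 4840
Divide through by 4840 to get (x + 11)²/40 + (y + 5)²/121 = 1.
Ellipse, center (-11, -5), major axis vertical; a² = 121, b² = 40.
c² = a² - b² = 121 - 40 = 81, so c = 9.
Foci lie on the vertical axis through the center: (h, k ± c).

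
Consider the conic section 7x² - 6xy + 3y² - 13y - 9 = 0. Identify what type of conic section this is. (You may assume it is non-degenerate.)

ellipse

A = 7, B = -6, C = 3.
Discriminant B² − 4AC = (-6)² − 4·7·3 = -48.
B² − 4AC < 0 ⇒ ellipse.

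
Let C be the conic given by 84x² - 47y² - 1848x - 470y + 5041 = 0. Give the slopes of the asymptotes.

Group: 84(x² - 22x) -47(y² + 10y) = -5041
84(x - 11)² -47(y + 5)² = -5041 + 10164 - 1175 = 3948
Divide through by 3948 to get (x - 11)²/47 - (y + 5)²/84 = 1.
Hyperbola, center (11, -5), transverse axis horizontal; a² = 47, b² = 84.
For a horizontal hyperbola the asymptotes have slope ±b/a.
Here that is ±2√21/√47 = ±2√987/47.

2√987/47 and -2√987/47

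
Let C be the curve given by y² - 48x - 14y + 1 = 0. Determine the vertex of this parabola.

(-1, 7)

Only y is squared. Complete the square in y: (y - 7)² = 48(x + 1).
Vertex (-1, 7); 4p = 48 so p = 12. Opens right.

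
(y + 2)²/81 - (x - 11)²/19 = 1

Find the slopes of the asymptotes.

9√19/19 and -9√19/19

Center (11, -2). The positive term is the y-term, so the transverse axis is vertical; a² = 81, b² = 19.
For a vertical hyperbola the asymptotes have slope ±a/b.
Here that is ±9/√19 = ±9√19/19.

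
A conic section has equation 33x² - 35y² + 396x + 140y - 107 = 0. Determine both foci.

33(x² + 12x) -35(y² - 4y) = 107
33(x + 6)² -35(y - 2)² = 107 + 1188 - 140 = 1155
Divide by 1155: (x + 6)²/35 - (y - 2)²/33 = 1
Hyperbola, center (-6, 2), transverse axis horizontal; a² = 35, b² = 33.
c² = a² + b² = 35 + 33 = 68, so c = 2√17.
Foci lie on the horizontal axis through the center: (h ± c, k).

(-6 - 2√17, 2) and (-6 + 2√17, 2)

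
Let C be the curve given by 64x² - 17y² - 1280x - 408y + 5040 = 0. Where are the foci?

(10, -21) and (10, -3)

Group: 64(x² - 20x) -17(y² + 24y) = -5040
Completing the square gives 64(x - 10)² -17(y + 12)² = -5040 + 6400 - 2448 = -1088.
Dividing both sides by -1088: (y + 12)²/64 - (x - 10)²/17 = 1
Hyperbola, center (10, -12), transverse axis vertical; a² = 64, b² = 17.
c² = a² + b² = 64 + 17 = 81, so c = 9.
Foci lie on the vertical axis through the center: (h, k ± c).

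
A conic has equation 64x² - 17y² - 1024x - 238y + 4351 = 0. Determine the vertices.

64(x² - 16x) -17(y² + 14y) = -4351
Complete the square in x and y: 64(x - 8)² -17(y + 7)² = -4351 + 4096 - 833 = -1088
Divide through by -1088 to get (y + 7)²/64 - (x - 8)²/17 = 1.
Hyperbola, center (8, -7), transverse axis vertical; a² = 64, b² = 17.
a = 8. Vertices at (h, k ± a).

(8, -15) and (8, 1)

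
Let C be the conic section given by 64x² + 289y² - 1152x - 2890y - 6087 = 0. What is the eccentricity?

e = 15/17

Group the x- and y-terms: 64(x² - 18x) + 289(y² - 10y) = 6087
Complete the square: 64(x - 9)² + 289(y - 5)² = 6087 + 5184 + 7225 = 18496
Divide by 18496: (x - 9)²/289 + (y - 5)²/64 = 1
Ellipse, center (9, 5), major axis horizontal; a² = 289, b² = 64.
c² = a² - b² = 225, so c = 15.
e = c/a = 15/17.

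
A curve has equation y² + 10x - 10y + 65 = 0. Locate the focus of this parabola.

Only y is squared. Complete the square in y: (y - 5)² = -10(x + 4).
Vertex (-4, 5); 4p = -10 so p = -5/2. Opens left.
Focus is p units from the vertex along the axis: (h + p, k).

(-13/2, 5)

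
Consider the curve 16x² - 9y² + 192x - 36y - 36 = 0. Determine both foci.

(-16, -2) and (4, -2)

Rearranging, 16(x² + 12x) -9(y² + 4y) = 36.
Complete the square in x and y: 16(x + 6)² -9(y + 2)² = 36 + 576 - 36 = 576
Divide by 576: (x + 6)²/36 - (y + 2)²/64 = 1
Hyperbola, center (-6, -2), transverse axis horizontal; a² = 36, b² = 64.
c² = a² + b² = 36 + 64 = 100, so c = 10.
Foci lie on the horizontal axis through the center: (h ± c, k).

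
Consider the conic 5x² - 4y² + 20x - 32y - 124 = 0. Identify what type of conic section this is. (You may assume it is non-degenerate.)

No xy term. Coefficients of x² and y² are A = 5, C = -4.
A and C have opposite signs ⇒ hyperbola.

hyperbola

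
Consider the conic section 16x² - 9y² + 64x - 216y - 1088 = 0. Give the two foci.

Collect terms: 16(x² + 4x) -9(y² + 24y) = 1088
Completing the square gives 16(x + 2)² -9(y + 12)² = 1088 + 64 - 1296 = -144.
Dividing both sides by -144: (y + 12)²/16 - (x + 2)²/9 = 1
Hyperbola, center (-2, -12), transverse axis vertical; a² = 16, b² = 9.
c² = a² + b² = 16 + 9 = 25, so c = 5.
Foci lie on the vertical axis through the center: (h, k ± c).

(-2, -17) and (-2, -7)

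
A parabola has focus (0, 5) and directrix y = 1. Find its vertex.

The vertex is the midpoint between the focus and the directrix along the axis of symmetry.
Axis is vertical (directrix is horizontal). Vertex y-coordinate = (5 + 1)/2 = 3; x-coordinate = 0.

(0, 3)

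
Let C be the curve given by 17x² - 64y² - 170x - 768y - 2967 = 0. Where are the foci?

Group: 17(x² - 10x) -64(y² + 12y) = 2967
17(x - 5)² -64(y + 6)² = 2967 + 425 - 2304 = 1088
Divide by 1088: (x - 5)²/64 - (y + 6)²/17 = 1
Hyperbola, center (5, -6), transverse axis horizontal; a² = 64, b² = 17.
c² = a² + b² = 64 + 17 = 81, so c = 9.
Foci lie on the horizontal axis through the center: (h ± c, k).

(-4, -6) and (14, -6)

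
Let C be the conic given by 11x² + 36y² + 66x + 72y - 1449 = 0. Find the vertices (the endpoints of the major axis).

Group the x- and y-terms: 11(x² + 6x) + 36(y² + 2y) = 1449
11(x + 3)² + 36(y + 1)² = 1449 + 99 + 36 = 1584
Dividing both sides by 1584: (x + 3)²/144 + (y + 1)²/44 = 1
Ellipse, center (-3, -1), major axis horizontal; a² = 144, b² = 44.
a = 12. Vertices at (h ± a, k).

(-15, -1) and (9, -1)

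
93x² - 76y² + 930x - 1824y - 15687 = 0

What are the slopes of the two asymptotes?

√1767/38 and -√1767/38

Rearranging, 93(x² + 10x) -76(y² + 24y) = 15687.
Completing the square gives 93(x + 5)² -76(y + 12)² = 15687 + 2325 - 10944 = 7068.
Dividing both sides by 7068: (x + 5)²/76 - (y + 12)²/93 = 1
Hyperbola, center (-5, -12), transverse axis horizontal; a² = 76, b² = 93.
For a horizontal hyperbola the asymptotes have slope ±b/a.
Here that is ±√93/2√19 = ±√1767/38.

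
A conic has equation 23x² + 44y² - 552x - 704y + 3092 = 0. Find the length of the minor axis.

Group: 23(x² - 24x) + 44(y² - 16y) = -3092
Complete the square in x and y: 23(x - 12)² + 44(y - 8)² = -3092 + 3312 + 2816 = 3036
Divide through by 3036 to get (x - 12)²/132 + (y - 8)²/69 = 1.
Ellipse, center (12, 8), major axis horizontal; a² = 132, b² = 69.
b² = 69 so b = √69; the minor axis has length 2b = 2√69.

2√69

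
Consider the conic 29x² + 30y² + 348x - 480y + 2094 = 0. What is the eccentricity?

e = √30/30

Rearranging, 29(x² + 12x) + 30(y² - 16y) = -2094.
Completing the square gives 29(x + 6)² + 30(y - 8)² = -2094 + 1044 + 1920 = 870.
Divide through by 870 to get (x + 6)²/30 + (y - 8)²/29 = 1.
Ellipse, center (-6, 8), major axis horizontal; a² = 30, b² = 29.
c² = a² - b² = 1, so c = 1.
e = c/a = 1/√30 = √30/30.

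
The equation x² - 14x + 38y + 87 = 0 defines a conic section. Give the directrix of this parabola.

y = 17/2

Only x is squared. Complete the square in x: (x - 7)² = -38(y + 1).
Vertex (7, -1); 4p = -38 so p = -19/2. Opens down.
Directrix is the horizontal line y = k − p = -1 − (-19/2) = 17/2.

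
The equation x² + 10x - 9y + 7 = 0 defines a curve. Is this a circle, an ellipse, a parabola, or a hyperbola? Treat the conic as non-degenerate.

No xy term. Coefficients of x² and y² are A = 1, C = 0.
Exactly one squared variable ⇒ parabola.

parabola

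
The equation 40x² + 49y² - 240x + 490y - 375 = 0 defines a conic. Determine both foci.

Rearranging, 40(x² - 6x) + 49(y² + 10y) = 375.
Complete the square in x and y: 40(x - 3)² + 49(y + 5)² = 375 + 360 + 1225 = 1960
Divide through by 1960 to get (x - 3)²/49 + (y + 5)²/40 = 1.
Ellipse, center (3, -5), major axis horizontal; a² = 49, b² = 40.
c² = a² - b² = 49 - 40 = 9, so c = 3.
Foci lie on the horizontal axis through the center: (h ± c, k).

(0, -5) and (6, -5)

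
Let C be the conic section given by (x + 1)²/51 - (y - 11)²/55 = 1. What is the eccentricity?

e = √5406/51

Center (-1, 11). The positive term is the x-term, so the transverse axis is horizontal; a² = 51, b² = 55.
c² = a² + b² = 106, so c = √106.
e = c/a = √106/√51 = √5406/51.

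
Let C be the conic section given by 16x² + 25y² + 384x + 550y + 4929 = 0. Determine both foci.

Group the x- and y-terms: 16(x² + 24x) + 25(y² + 22y) = -4929
16(x + 12)² + 25(y + 11)² = -4929 + 2304 + 3025 = 400
Divide by 400: (x + 12)²/25 + (y + 11)²/16 = 1
Ellipse, center (-12, -11), major axis horizontal; a² = 25, b² = 16.
c² = a² - b² = 25 - 16 = 9, so c = 3.
Foci lie on the horizontal axis through the center: (h ± c, k).

(-15, -11) and (-9, -11)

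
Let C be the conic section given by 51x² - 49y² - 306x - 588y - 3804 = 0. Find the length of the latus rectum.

Collect terms: 51(x² - 6x) -49(y² + 12y) = 3804
51(x - 3)² -49(y + 6)² = 3804 + 459 - 1764 = 2499
Divide by 2499: (x - 3)²/49 - (y + 6)²/51 = 1
Hyperbola, center (3, -6), transverse axis horizontal; a² = 49, b² = 51.
Latus rectum length = 2b²/a = 2·51/7 = 102/7.

102/7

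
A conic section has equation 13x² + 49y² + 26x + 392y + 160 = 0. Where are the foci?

Rearranging, 13(x² + 2x) + 49(y² + 8y) = -160.
Complete the square: 13(x + 1)² + 49(y + 4)² = -160 + 13 + 784 = 637
Dividing both sides by 637: (x + 1)²/49 + (y + 4)²/13 = 1
Ellipse, center (-1, -4), major axis horizontal; a² = 49, b² = 13.
c² = a² - b² = 49 - 13 = 36, so c = 6.
Foci lie on the horizontal axis through the center: (h ± c, k).

(-7, -4) and (5, -4)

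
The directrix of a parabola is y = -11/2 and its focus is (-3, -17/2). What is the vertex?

(-3, -7)

The vertex is the midpoint between the focus and the directrix along the axis of symmetry.
Axis is vertical (directrix is horizontal). Vertex y-coordinate = (-17/2 + (-11/2))/2 = -7; x-coordinate = -3.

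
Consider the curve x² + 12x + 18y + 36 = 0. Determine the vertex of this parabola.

(-6, 0)

Only x is squared. Complete the square in x: (x + 6)² = -18y.
Vertex (-6, 0); 4p = -18 so p = -9/2. Opens down.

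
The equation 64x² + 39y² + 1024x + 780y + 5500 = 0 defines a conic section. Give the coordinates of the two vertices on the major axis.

Collect terms: 64(x² + 16x) + 39(y² + 20y) = -5500
Completing the square gives 64(x + 8)² + 39(y + 10)² = -5500 + 4096 + 3900 = 2496.
Divide through by 2496 to get (x + 8)²/39 + (y + 10)²/64 = 1.
Ellipse, center (-8, -10), major axis vertical; a² = 64, b² = 39.
a = 8. Vertices at (h, k ± a).

(-8, -18) and (-8, -2)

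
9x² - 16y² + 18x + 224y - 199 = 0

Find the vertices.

Group the x- and y-terms: 9(x² + 2x) -16(y² - 14y) = 199
Complete the square: 9(x + 1)² -16(y - 7)² = 199 + 9 - 784 = -576
Dividing both sides by -576: (y - 7)²/36 - (x + 1)²/64 = 1
Hyperbola, center (-1, 7), transverse axis vertical; a² = 36, b² = 64.
a = 6. Vertices at (h, k ± a).

(-1, 1) and (-1, 13)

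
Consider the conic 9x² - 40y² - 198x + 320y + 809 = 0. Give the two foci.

Group the x- and y-terms: 9(x² - 22x) -40(y² - 8y) = -809
Complete the square in x and y: 9(x - 11)² -40(y - 4)² = -809 + 1089 - 640 = -360
Dividing both sides by -360: (y - 4)²/9 - (x - 11)²/40 = 1
Hyperbola, center (11, 4), transverse axis vertical; a² = 9, b² = 40.
c² = a² + b² = 9 + 40 = 49, so c = 7.
Foci lie on the vertical axis through the center: (h, k ± c).

(11, -3) and (11, 11)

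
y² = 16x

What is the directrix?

x = -4

Vertex (0, 0); 4p = 16 so p = 4. Opens right.
Directrix is the vertical line x = h − p = 0 − (4) = -4.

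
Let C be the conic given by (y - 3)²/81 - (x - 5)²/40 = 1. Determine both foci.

Center (5, 3). The positive term is the y-term, so the transverse axis is vertical; a² = 81, b² = 40.
c² = a² + b² = 81 + 40 = 121, so c = 11.
Foci lie on the vertical axis through the center: (h, k ± c).

(5, -8) and (5, 14)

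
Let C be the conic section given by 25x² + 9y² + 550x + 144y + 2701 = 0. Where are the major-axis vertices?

(-11, -18) and (-11, 2)

Group: 25(x² + 22x) + 9(y² + 16y) = -2701
Completing the square gives 25(x + 11)² + 9(y + 8)² = -2701 + 3025 + 576 = 900.
Dividing both sides by 900: (x + 11)²/36 + (y + 8)²/100 = 1
Ellipse, center (-11, -8), major axis vertical; a² = 100, b² = 36.
a = 10. Vertices at (h, k ± a).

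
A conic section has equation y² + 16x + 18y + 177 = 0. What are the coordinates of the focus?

(-10, -9)

Only y is squared. Complete the square in y: (y + 9)² = -16(x + 6).
Vertex (-6, -9); 4p = -16 so p = -4. Opens left.
Focus is p units from the vertex along the axis: (h + p, k).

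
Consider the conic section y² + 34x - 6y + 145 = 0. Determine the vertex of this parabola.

(-4, 3)

Only y is squared. Complete the square in y: (y - 3)² = -34(x + 4).
Vertex (-4, 3); 4p = -34 so p = -17/2. Opens left.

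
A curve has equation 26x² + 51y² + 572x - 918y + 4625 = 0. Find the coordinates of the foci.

Group the x- and y-terms: 26(x² + 22x) + 51(y² - 18y) = -4625
26(x + 11)² + 51(y - 9)² = -4625 + 3146 + 4131 = 2652
Divide by 2652: (x + 11)²/102 + (y - 9)²/52 = 1
Ellipse, center (-11, 9), major axis horizontal; a² = 102, b² = 52.
c² = a² - b² = 102 - 52 = 50, so c = 5√2.
Foci lie on the horizontal axis through the center: (h ± c, k).

(-11 - 5√2, 9) and (-11 + 5√2, 9)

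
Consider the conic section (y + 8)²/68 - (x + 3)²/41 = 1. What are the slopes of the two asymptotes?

Center (-3, -8). The positive term is the y-term, so the transverse axis is vertical; a² = 68, b² = 41.
For a vertical hyperbola the asymptotes have slope ±a/b.
Here that is ±2√17/√41 = ±2√697/41.

2√697/41 and -2√697/41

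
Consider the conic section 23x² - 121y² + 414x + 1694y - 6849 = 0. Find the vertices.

Group: 23(x² + 18x) -121(y² - 14y) = 6849
Completing the square gives 23(x + 9)² -121(y - 7)² = 6849 + 1863 - 5929 = 2783.
Dividing both sides by 2783: (x + 9)²/121 - (y - 7)²/23 = 1
Hyperbola, center (-9, 7), transverse axis horizontal; a² = 121, b² = 23.
a = 11. Vertices at (h ± a, k).

(-20, 7) and (2, 7)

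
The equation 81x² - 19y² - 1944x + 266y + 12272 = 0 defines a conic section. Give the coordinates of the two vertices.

(12, -2) and (12, 16)

81(x² - 24x) -19(y² - 14y) = -12272
Complete the square: 81(x - 12)² -19(y - 7)² = -12272 + 11664 - 931 = -1539
Divide by -1539: (y - 7)²/81 - (x - 12)²/19 = 1
Hyperbola, center (12, 7), transverse axis vertical; a² = 81, b² = 19.
a = 9. Vertices at (h, k ± a).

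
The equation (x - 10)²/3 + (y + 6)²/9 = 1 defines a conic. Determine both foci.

(10, -6 - √6) and (10, -6 + √6)

Center (10, -6). The larger denominator 9 sits under the y-term, so the major axis is vertical; a² = 9, b² = 3.
c² = a² - b² = 9 - 3 = 6, so c = √6.
Foci lie on the vertical axis through the center: (h, k ± c).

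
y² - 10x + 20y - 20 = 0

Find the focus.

(-19/2, -10)

Only y is squared. Complete the square in y: (y + 10)² = 10(x + 12).
Vertex (-12, -10); 4p = 10 so p = 5/2. Opens right.
Focus is p units from the vertex along the axis: (h + p, k).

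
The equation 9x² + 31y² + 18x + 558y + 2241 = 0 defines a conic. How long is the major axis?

Rearranging, 9(x² + 2x) + 31(y² + 18y) = -2241.
Complete the square: 9(x + 1)² + 31(y + 9)² = -2241 + 9 + 2511 = 279
Divide through by 279 to get (x + 1)²/31 + (y + 9)²/9 = 1.
Ellipse, center (-1, -9), major axis horizontal; a² = 31, b² = 9.
a² = 31 so a = √31; the major axis has length 2a = 2√31.

2√31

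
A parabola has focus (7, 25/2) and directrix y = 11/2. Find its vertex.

The vertex is the midpoint between the focus and the directrix along the axis of symmetry.
Axis is vertical (directrix is horizontal). Vertex y-coordinate = (25/2 + 11/2)/2 = 9; x-coordinate = 7.

(7, 9)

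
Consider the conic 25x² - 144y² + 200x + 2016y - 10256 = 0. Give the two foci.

(-17, 7) and (9, 7)

Group the x- and y-terms: 25(x² + 8x) -144(y² - 14y) = 10256
25(x + 4)² -144(y - 7)² = 10256 + 400 - 7056 = 3600
Divide through by 3600 to get (x + 4)²/144 - (y - 7)²/25 = 1.
Hyperbola, center (-4, 7), transverse axis horizontal; a² = 144, b² = 25.
c² = a² + b² = 144 + 25 = 169, so c = 13.
Foci lie on the horizontal axis through the center: (h ± c, k).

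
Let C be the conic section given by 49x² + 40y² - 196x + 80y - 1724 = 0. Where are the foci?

Collect terms: 49(x² - 4x) + 40(y² + 2y) = 1724
Complete the square: 49(x - 2)² + 40(y + 1)² = 1724 + 196 + 40 = 1960
Dividing both sides by 1960: (x - 2)²/40 + (y + 1)²/49 = 1
Ellipse, center (2, -1), major axis vertical; a² = 49, b² = 40.
c² = a² - b² = 49 - 40 = 9, so c = 3.
Foci lie on the vertical axis through the center: (h, k ± c).

(2, -4) and (2, 2)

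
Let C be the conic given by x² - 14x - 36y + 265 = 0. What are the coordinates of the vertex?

Only x is squared. Complete the square in x: (x - 7)² = 36(y - 6).
Vertex (7, 6); 4p = 36 so p = 9. Opens up.

(7, 6)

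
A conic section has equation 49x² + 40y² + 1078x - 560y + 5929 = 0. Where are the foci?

(-11, 4) and (-11, 10)

Collect terms: 49(x² + 22x) + 40(y² - 14y) = -5929
Completing the square gives 49(x + 11)² + 40(y - 7)² = -5929 + 5929 + 1960 = 1960.
Divide through by 1960 to get (x + 11)²/40 + (y - 7)²/49 = 1.
Ellipse, center (-11, 7), major axis vertical; a² = 49, b² = 40.
c² = a² - b² = 49 - 40 = 9, so c = 3.
Foci lie on the vertical axis through the center: (h, k ± c).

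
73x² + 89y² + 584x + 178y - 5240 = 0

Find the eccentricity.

e = 4√89/89

73(x² + 8x) + 89(y² + 2y) = 5240
Completing the square gives 73(x + 4)² + 89(y + 1)² = 5240 + 1168 + 89 = 6497.
Divide through by 6497 to get (x + 4)²/89 + (y + 1)²/73 = 1.
Ellipse, center (-4, -1), major axis horizontal; a² = 89, b² = 73.
c² = a² - b² = 16, so c = 4.
e = c/a = 4/√89 = 4√89/89.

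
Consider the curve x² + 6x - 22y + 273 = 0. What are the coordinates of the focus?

Only x is squared. Complete the square in x: (x + 3)² = 22(y - 12).
Vertex (-3, 12); 4p = 22 so p = 11/2. Opens up.
Focus is p units from the vertex along the axis: (h, k + p).

(-3, 35/2)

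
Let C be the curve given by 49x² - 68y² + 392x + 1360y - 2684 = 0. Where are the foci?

(-4, 10 - 3√13) and (-4, 10 + 3√13)

Collect terms: 49(x² + 8x) -68(y² - 20y) = 2684
49(x + 4)² -68(y - 10)² = 2684 + 784 - 6800 = -3332
Divide by -3332: (y - 10)²/49 - (x + 4)²/68 = 1
Hyperbola, center (-4, 10), transverse axis vertical; a² = 49, b² = 68.
c² = a² + b² = 49 + 68 = 117, so c = 3√13.
Foci lie on the vertical axis through the center: (h, k ± c).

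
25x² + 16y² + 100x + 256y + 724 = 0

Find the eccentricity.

e = 3/5

Group: 25(x² + 4x) + 16(y² + 16y) = -724
25(x + 2)² + 16(y + 8)² = -724 + 100 + 1024 = 400
Dividing both sides by 400: (x + 2)²/16 + (y + 8)²/25 = 1
Ellipse, center (-2, -8), major axis vertical; a² = 25, b² = 16.
c² = a² - b² = 9, so c = 3.
e = c/a = 3/5.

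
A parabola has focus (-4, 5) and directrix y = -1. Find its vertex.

The vertex is the midpoint between the focus and the directrix along the axis of symmetry.
Axis is vertical (directrix is horizontal). Vertex y-coordinate = (5 + (-1))/2 = 2; x-coordinate = -4.

(-4, 2)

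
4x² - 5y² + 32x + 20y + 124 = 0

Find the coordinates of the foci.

Collect terms: 4(x² + 8x) -5(y² - 4y) = -124
Completing the square gives 4(x + 4)² -5(y - 2)² = -124 + 64 - 20 = -80.
Dividing both sides by -80: (y - 2)²/16 - (x + 4)²/20 = 1
Hyperbola, center (-4, 2), transverse axis vertical; a² = 16, b² = 20.
c² = a² + b² = 16 + 20 = 36, so c = 6.
Foci lie on the vertical axis through the center: (h, k ± c).

(-4, -4) and (-4, 8)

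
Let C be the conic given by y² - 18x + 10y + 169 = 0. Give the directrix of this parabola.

Only y is squared. Complete the square in y: (y + 5)² = 18(x - 8).
Vertex (8, -5); 4p = 18 so p = 9/2. Opens right.
Directrix is the vertical line x = h − p = 8 − (9/2) = 7/2.

x = 7/2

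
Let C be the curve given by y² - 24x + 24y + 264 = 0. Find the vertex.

Only y is squared. Complete the square in y: (y + 12)² = 24(x - 5).
Vertex (5, -12); 4p = 24 so p = 6. Opens right.

(5, -12)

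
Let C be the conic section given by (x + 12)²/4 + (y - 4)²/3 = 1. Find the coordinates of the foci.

(-13, 4) and (-11, 4)

Center (-12, 4). The larger denominator 4 sits under the x-term, so the major axis is horizontal; a² = 4, b² = 3.
c² = a² - b² = 4 - 3 = 1, so c = 1.
Foci lie on the horizontal axis through the center: (h ± c, k).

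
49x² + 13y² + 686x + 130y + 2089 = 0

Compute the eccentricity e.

e = 6/7

Collect terms: 49(x² + 14x) + 13(y² + 10y) = -2089
Complete the square in x and y: 49(x + 7)² + 13(y + 5)² = -2089 + 2401 + 325 = 637
Divide through by 637 to get (x + 7)²/13 + (y + 5)²/49 = 1.
Ellipse, center (-7, -5), major axis vertical; a² = 49, b² = 13.
c² = a² - b² = 36, so c = 6.
e = c/a = 6/7.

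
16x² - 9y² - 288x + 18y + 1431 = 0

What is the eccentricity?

Collect terms: 16(x² - 18x) -9(y² - 2y) = -1431
Completing the square gives 16(x - 9)² -9(y - 1)² = -1431 + 1296 - 9 = -144.
Divide by -144: (y - 1)²/16 - (x - 9)²/9 = 1
Hyperbola, center (9, 1), transverse axis vertical; a² = 16, b² = 9.
c² = a² + b² = 25, so c = 5.
e = c/a = 5/4.

e = 5/4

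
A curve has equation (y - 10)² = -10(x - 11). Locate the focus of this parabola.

Vertex (11, 10); 4p = -10 so p = -5/2. Opens left.
Focus is p units from the vertex along the axis: (h + p, k).

(17/2, 10)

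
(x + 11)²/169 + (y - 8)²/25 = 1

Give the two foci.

Center (-11, 8). The larger denominator 169 sits under the x-term, so the major axis is horizontal; a² = 169, b² = 25.
c² = a² - b² = 169 - 25 = 144, so c = 12.
Foci lie on the horizontal axis through the center: (h ± c, k).

(-23, 8) and (1, 8)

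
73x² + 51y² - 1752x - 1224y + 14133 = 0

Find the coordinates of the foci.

(12, 12 - √22) and (12, 12 + √22)

Group the x- and y-terms: 73(x² - 24x) + 51(y² - 24y) = -14133
Complete the square: 73(x - 12)² + 51(y - 12)² = -14133 + 10512 + 7344 = 3723
Divide by 3723: (x - 12)²/51 + (y - 12)²/73 = 1
Ellipse, center (12, 12), major axis vertical; a² = 73, b² = 51.
c² = a² - b² = 73 - 51 = 22, so c = √22.
Foci lie on the vertical axis through the center: (h, k ± c).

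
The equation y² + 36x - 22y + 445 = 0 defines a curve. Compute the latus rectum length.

Only y is squared. Complete the square in y: (y - 11)² = -36(x + 9).
Vertex (-9, 11); 4p = -36 so p = -9. Opens left.
Latus rectum length = |4p| = 36.

36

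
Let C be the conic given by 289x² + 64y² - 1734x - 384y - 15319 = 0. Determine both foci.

(3, -12) and (3, 18)

Group: 289(x² - 6x) + 64(y² - 6y) = 15319
Completing the square gives 289(x - 3)² + 64(y - 3)² = 15319 + 2601 + 576 = 18496.
Divide by 18496: (x - 3)²/64 + (y - 3)²/289 = 1
Ellipse, center (3, 3), major axis vertical; a² = 289, b² = 64.
c² = a² - b² = 289 - 64 = 225, so c = 15.
Foci lie on the vertical axis through the center: (h, k ± c).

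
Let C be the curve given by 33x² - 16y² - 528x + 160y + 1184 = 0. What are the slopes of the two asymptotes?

33(x² - 16x) -16(y² - 10y) = -1184
Complete the square in x and y: 33(x - 8)² -16(y - 5)² = -1184 + 2112 - 400 = 528
Divide by 528: (x - 8)²/16 - (y - 5)²/33 = 1
Hyperbola, center (8, 5), transverse axis horizontal; a² = 16, b² = 33.
For a horizontal hyperbola the asymptotes have slope ±b/a.
Here that is ±√33/4.

√33/4 and -√33/4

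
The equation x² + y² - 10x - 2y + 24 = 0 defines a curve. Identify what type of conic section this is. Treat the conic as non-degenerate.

No xy term. Coefficients of x² and y² are A = 1, C = 1.
A = C (same sign) ⇒ circle.

circle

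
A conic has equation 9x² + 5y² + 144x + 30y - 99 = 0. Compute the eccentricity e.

Group the x- and y-terms: 9(x² + 16x) + 5(y² + 6y) = 99
9(x + 8)² + 5(y + 3)² = 99 + 576 + 45 = 720
Dividing both sides by 720: (x + 8)²/80 + (y + 3)²/144 = 1
Ellipse, center (-8, -3), major axis vertical; a² = 144, b² = 80.
c² = a² - b² = 64, so c = 8.
e = c/a = 8/12 = 2/3.

e = 2/3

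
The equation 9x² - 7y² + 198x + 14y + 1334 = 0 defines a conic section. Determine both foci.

(-11, -7) and (-11, 9)

Collect terms: 9(x² + 22x) -7(y² - 2y) = -1334
Completing the square gives 9(x + 11)² -7(y - 1)² = -1334 + 1089 - 7 = -252.
Divide through by -252 to get (y - 1)²/36 - (x + 11)²/28 = 1.
Hyperbola, center (-11, 1), transverse axis vertical; a² = 36, b² = 28.
c² = a² + b² = 36 + 28 = 64, so c = 8.
Foci lie on the vertical axis through the center: (h, k ± c).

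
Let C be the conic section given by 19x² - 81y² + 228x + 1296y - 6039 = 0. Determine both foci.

Rearranging, 19(x² + 12x) -81(y² - 16y) = 6039.
Complete the square: 19(x + 6)² -81(y - 8)² = 6039 + 684 - 5184 = 1539
Divide by 1539: (x + 6)²/81 - (y - 8)²/19 = 1
Hyperbola, center (-6, 8), transverse axis horizontal; a² = 81, b² = 19.
c² = a² + b² = 81 + 19 = 100, so c = 10.
Foci lie on the horizontal axis through the center: (h ± c, k).

(-16, 8) and (4, 8)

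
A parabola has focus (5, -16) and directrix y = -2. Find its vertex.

The vertex is the midpoint between the focus and the directrix along the axis of symmetry.
Axis is vertical (directrix is horizontal). Vertex y-coordinate = (-16 + (-2))/2 = -9; x-coordinate = 5.

(5, -9)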